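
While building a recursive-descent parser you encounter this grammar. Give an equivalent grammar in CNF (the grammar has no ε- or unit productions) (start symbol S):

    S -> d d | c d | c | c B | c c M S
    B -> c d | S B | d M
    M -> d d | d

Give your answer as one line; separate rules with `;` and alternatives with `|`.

Introduce a nonterminal for each terminal appearing in a rule of length ≥ 2: X1 → d, X2 → c.
Binarize each right-hand side of length ≥ 3 by chaining fresh nonterminals (Y1, Y2, …): affected rules were S → X2 X2 M S.

S -> X1 X1 | X2 X1 | c | X2 B | X2 Y1; B -> X2 X1 | S B | X1 M; M -> X1 X1 | d; X1 -> d; X2 -> c; Y1 -> X2 Y2; Y2 -> M S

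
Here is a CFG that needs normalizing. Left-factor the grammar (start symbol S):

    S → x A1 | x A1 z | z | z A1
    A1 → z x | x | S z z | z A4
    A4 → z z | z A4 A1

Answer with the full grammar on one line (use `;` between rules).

S has alternatives sharing prefix 'x A1': factor to S → x A1 S' with S' → ε | z.
S has alternatives sharing prefix 'z': factor to S → z S'' with S'' → ε | A1.
A1 has alternatives sharing prefix 'z': factor to A1 → z A1' with A1' → x | A4.
A4 has alternatives sharing prefix 'z': factor to A4 → z A4' with A4' → z | A4 A1.

S → x A1 S' | z S''; A1 → x | S z z | z A1'; A4 → z A4'; S' → eps | z; S'' → eps | A1; A1' → x | A4; A4' → z | A4 A1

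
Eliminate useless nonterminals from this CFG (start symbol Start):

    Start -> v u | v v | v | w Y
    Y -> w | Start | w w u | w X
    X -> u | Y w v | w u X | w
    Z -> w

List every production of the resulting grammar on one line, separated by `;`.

Generating nonterminals: {Start, X, Y, Z}.
Reachable from Start after that: {Start, X, Y}.
Removed useless symbols: {Z} and every production mentioning them.

Start -> v u | v v | v | w Y; Y -> w | Start | w w u | w X; X -> u | Y w v | w u X | w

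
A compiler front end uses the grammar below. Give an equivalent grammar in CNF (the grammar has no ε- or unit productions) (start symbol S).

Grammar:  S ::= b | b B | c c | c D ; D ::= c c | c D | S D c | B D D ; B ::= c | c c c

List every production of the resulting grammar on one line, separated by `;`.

Introduce a nonterminal for each terminal appearing in a rule of length ≥ 2: X1 → b, X2 → c.
Binarize each right-hand side of length ≥ 3 by chaining fresh nonterminals (Y1, Y2, …): affected rules were D → S D X2; D → B D D; B → X2 X2 X2.

S ::= b | X1 B | X2 X2 | X2 D; D ::= X2 X2 | X2 D | S Y1 | B Y2; B ::= c | X2 Y3; X1 ::= b; X2 ::= c; Y1 ::= D X2; Y2 ::= D D; Y3 ::= X2 X2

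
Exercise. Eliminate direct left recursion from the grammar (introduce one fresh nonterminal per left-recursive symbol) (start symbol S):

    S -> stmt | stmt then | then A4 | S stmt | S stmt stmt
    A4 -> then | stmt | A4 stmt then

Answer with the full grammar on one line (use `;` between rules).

S, A4 are directly left-recursive.
For S: α = {stmt, stmt stmt}, β = {stmt, stmt then, then A4}. Rewrite as S → β S' and S' → α S' | ε.
For A4: α = {stmt then}, β = {then, stmt}. Rewrite as A4 → β A4' and A4' → α A4' | ε.

S -> stmt S' | stmt then S' | then A4 S'; A4 -> then A4' | stmt A4'; S' -> stmt S' | stmt stmt S' | ε; A4' -> stmt then A4' | ε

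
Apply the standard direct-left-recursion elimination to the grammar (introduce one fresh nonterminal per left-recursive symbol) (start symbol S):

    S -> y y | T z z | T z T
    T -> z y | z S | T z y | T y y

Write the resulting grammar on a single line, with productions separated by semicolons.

T is directly left-recursive.
For T: α = {z y, y y}, β = {z y, z S}. Rewrite as T → β T' and T' → α T' | ε.

S -> y y | T z z | T z T; T -> z y T' | z S T'; T' -> z y T' | y y T' | eps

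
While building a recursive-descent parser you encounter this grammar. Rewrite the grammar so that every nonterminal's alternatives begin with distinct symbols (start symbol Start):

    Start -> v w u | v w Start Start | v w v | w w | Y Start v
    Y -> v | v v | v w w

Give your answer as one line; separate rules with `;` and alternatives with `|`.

Start has alternatives sharing prefix 'v w': factor to Start → v w Start1 with Start1 → u | Start Start | v.
Y has alternatives sharing prefix 'v': factor to Y → v Y1 with Y1 → ε | v | w w.

Start -> w w | Y Start v | v w Start1; Y -> v Y1; Start1 -> u | Start Start | v; Y1 -> ε | v | w w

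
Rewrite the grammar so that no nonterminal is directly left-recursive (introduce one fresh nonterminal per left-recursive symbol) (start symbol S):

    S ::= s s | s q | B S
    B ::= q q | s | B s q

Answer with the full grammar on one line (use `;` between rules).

Directly left-recursive nonterminal: B.
For B: α = {s q}, β = {q q, s}. Rewrite as B → β B' and B' → α B' | ε.

S ::= s s | s q | B S; B ::= q q B' | s B'; B' ::= s q B' | ε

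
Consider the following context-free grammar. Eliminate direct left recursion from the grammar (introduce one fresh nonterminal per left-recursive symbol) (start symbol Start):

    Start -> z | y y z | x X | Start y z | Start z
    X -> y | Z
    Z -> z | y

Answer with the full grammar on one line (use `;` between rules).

Left recursion appears on Start.
For Start: α = {y z, z}, β = {z, y y z, x X}. Rewrite as Start → β Start1 and Start1 → α Start1 | ε.

Start -> z Start1 | y y z Start1 | x X Start1; X -> y | Z; Z -> z | y; Start1 -> y z Start1 | z Start1 | ε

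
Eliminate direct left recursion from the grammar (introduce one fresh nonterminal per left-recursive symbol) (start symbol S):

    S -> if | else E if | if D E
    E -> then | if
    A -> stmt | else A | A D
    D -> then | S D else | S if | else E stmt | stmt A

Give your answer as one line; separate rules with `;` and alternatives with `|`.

Directly left-recursive nonterminal: A.
For A: α = {D}, β = {stmt, else A}. Rewrite as A → β A' and A' → α A' | ε.

S -> if | else E if | if D E; E -> then | if; A -> stmt A' | else A A'; D -> then | S D else | S if | else E stmt | stmt A; A' -> D A' | ε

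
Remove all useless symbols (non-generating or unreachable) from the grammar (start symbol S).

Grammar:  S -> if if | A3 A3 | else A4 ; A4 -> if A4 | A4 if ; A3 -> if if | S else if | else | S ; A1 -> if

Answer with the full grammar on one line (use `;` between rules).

Generating nonterminals: {A1, A3, S}.
Reachable from S after that: {A3, S}.
Removed useless symbols: {A1, A4} and every production mentioning them.

S -> if if | A3 A3; A3 -> if if | S else if | else | S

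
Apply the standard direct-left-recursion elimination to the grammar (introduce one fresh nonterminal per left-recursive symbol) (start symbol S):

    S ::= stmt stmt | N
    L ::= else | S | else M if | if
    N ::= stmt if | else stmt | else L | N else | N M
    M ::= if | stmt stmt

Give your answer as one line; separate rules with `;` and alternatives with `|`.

Left recursion appears on N.
For N: α = {else, M}, β = {stmt if, else stmt, else L}. Rewrite as N → β N' and N' → α N' | ε.

S ::= stmt stmt | N; L ::= else | S | else M if | if; N ::= stmt if N' | else stmt N' | else L N'; M ::= if | stmt stmt; N' ::= else N' | M N' | ε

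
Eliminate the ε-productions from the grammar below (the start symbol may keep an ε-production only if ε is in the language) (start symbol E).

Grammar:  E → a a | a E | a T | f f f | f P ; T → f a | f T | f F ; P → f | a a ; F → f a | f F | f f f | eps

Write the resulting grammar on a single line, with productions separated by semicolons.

E → a a | a E | a T | f f f | f P; T → f a | f T | f F | f; P → f | a a; F → f a | f F | f | f f f

Nullable nonterminals: {F}.
ε ∉ L(G), so no ε-production is kept.
For each production, add variants omitting each subset of nullable occurrences: T → f F gives f F | f. F → f F gives f F | f.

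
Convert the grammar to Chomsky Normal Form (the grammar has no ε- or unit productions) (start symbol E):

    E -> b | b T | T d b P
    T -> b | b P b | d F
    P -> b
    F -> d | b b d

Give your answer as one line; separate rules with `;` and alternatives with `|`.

Introduce a nonterminal for each terminal appearing in a rule of length ≥ 2: X1 → b, X2 → d.
Binarize each right-hand side of length ≥ 3 by chaining fresh nonterminals (Y1, Y2, …): affected rules were E → T X2 X1 P; T → X1 P X1; F → X1 X1 X2.

E -> b | X1 T | T Y1; T -> b | X1 Y3 | X2 F; P -> b; F -> d | X1 Y4; X1 -> b; X2 -> d; Y1 -> X2 Y2; Y2 -> X1 P; Y3 -> P X1; Y4 -> X1 X2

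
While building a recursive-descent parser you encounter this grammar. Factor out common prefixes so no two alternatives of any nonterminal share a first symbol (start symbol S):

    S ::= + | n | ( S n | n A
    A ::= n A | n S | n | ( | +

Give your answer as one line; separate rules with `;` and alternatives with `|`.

S has alternatives sharing prefix 'n': factor to S → n S' with S' → ε | A.
A has alternatives sharing prefix 'n': factor to A → n A' with A' → A | S | ε.

S ::= + | ( S n | n S'; A ::= ( | + | n A'; S' ::= ε | A; A' ::= A | S | ε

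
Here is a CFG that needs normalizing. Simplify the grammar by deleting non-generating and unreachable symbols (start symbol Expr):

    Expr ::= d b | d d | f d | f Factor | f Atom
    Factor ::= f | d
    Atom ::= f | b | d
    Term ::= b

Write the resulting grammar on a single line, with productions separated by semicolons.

Generating nonterminals: {Atom, Expr, Factor, Term}.
Reachable from Expr after that: {Atom, Expr, Factor}.
Removed useless symbols: {Term} and every production mentioning them.

Expr ::= d b | d d | f d | f Factor | f Atom; Factor ::= f | d; Atom ::= f | b | d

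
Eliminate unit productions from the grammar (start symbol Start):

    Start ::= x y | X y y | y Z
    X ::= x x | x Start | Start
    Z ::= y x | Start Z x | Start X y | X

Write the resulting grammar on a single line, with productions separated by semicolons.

Start ::= x y | X y y | y Z; X ::= x y | X y y | y Z | x x | x Start; Z ::= y x | Start Z x | Start X y | x y | X y y | y Z | x x | x Start

Unit pairs: X ⇒* {Start}; Z ⇒* {Start, X}.
Replace each nonterminal's rules with the union of the non-unit rules of every nonterminal it unit-derives.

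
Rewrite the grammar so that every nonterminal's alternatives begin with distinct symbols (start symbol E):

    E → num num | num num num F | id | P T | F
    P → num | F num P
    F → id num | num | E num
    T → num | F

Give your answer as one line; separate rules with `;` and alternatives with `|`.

E has alternatives sharing prefix 'num num': factor to E → num num E' with E' → ε | num F.

E → id | P T | F | num num E'; P → num | F num P; F → id num | num | E num; T → num | F; E' → ε | num F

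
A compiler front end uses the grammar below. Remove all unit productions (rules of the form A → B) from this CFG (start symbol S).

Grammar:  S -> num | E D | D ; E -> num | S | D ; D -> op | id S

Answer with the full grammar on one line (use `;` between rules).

S -> op | id S | num | E D; E -> num | op | id S | E D; D -> op | id S

Unit pairs: E ⇒* {D, S}; S ⇒* {D}.
Replace each nonterminal's rules with the union of the non-unit rules of every nonterminal it unit-derives.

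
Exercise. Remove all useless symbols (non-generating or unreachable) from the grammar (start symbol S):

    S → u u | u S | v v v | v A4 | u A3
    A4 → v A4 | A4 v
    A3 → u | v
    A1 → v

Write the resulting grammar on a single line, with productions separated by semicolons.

Generating nonterminals: {A1, A3, S}.
Reachable from S after that: {A3, S}.
Removed useless symbols: {A1, A4} and every production mentioning them.

S → u u | u S | v v v | u A3; A3 → u | v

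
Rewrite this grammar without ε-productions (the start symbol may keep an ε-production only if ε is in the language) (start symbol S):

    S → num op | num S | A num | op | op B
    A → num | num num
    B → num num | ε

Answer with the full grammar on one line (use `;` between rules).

Nullable nonterminals: {B}.
ε ∉ L(G), so no ε-production is kept.

S → num op | num S | A num | op | op B; A → num | num num; B → num num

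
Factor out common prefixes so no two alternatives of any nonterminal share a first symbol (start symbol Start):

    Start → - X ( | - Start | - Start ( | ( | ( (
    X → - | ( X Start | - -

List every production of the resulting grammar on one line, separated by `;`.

Start has alternatives sharing prefix '-': factor to Start → - Start1 with Start1 → X ( | Start | Start (.
Start has alternatives sharing prefix '(': factor to Start → ( Start2 with Start2 → ε | (.
X has alternatives sharing prefix '-': factor to X → - X1 with X1 → ε | -.
Start1 has alternatives sharing prefix 'Start': factor to Start1 → Start Start11 with Start11 → ε | (.

Start → - Start1 | ( Start2; X → ( X Start | - X1; Start1 → X ( | Start Start11; Start2 → ε | (; X1 → ε | -; Start11 → ε | (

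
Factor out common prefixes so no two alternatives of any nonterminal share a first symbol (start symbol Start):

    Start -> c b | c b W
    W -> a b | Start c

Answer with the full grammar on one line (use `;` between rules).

Start -> c b Start1; W -> a b | Start c; Start1 -> eps | W

Start has alternatives sharing prefix 'c b': factor to Start → c b Start1 with Start1 → ε | W.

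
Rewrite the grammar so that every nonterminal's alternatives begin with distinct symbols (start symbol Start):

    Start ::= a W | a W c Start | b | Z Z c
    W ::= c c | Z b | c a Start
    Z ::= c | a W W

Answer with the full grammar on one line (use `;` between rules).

Start ::= b | Z Z c | a W Start1; W ::= Z b | c W1; Z ::= c | a W W; Start1 ::= ε | c Start; W1 ::= c | a Start

Start has alternatives sharing prefix 'a W': factor to Start → a W Start1 with Start1 → ε | c Start.
W has alternatives sharing prefix 'c': factor to W → c W1 with W1 → c | a Start.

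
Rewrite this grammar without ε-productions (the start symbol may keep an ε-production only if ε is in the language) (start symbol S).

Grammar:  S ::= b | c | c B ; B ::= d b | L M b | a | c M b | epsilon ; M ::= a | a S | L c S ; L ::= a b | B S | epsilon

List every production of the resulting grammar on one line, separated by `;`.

The nullable symbols are {B, L}.
ε ∉ L(G), so no ε-production is kept.
Add the nullable-subset variants: B → L M b gives L M b | M b. M → L c S gives L c S | c S. L → B S gives B S | S.

S ::= b | c | c B; B ::= d b | L M b | M b | a | c M b; M ::= a | a S | L c S | c S; L ::= a b | B S | S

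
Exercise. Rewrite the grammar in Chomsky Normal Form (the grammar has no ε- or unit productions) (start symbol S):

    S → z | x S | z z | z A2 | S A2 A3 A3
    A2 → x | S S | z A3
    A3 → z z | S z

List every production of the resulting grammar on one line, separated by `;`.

Introduce a nonterminal for each terminal appearing in a rule of length ≥ 2: X1 → x, X2 → z.
Binarize each right-hand side of length ≥ 3 by chaining fresh nonterminals (Y1, Y2, …): affected rules were S → S A2 A3 A3.

S → z | X1 S | X2 X2 | X2 A2 | S Y1; A2 → x | S S | X2 A3; A3 → X2 X2 | S X2; X1 → x; X2 → z; Y1 → A2 Y2; Y2 → A3 A3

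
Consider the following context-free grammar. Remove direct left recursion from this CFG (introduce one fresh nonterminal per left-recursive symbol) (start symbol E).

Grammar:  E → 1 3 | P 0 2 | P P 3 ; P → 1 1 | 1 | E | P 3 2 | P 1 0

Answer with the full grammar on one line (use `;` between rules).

Directly left-recursive nonterminal: P.
For P: α = {3 2, 1 0}, β = {1 1, 1, E}. Rewrite as P → β P' and P' → α P' | ε.

E → 1 3 | P 0 2 | P P 3; P → 1 1 P' | 1 P' | E P'; P' → 3 2 P' | 1 0 P' | eps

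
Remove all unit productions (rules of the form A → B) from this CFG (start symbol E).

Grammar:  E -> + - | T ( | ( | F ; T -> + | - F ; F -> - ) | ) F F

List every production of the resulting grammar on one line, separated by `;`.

E -> + - | T ( | ( | - ) | ) F F; T -> + | - F; F -> - ) | ) F F

Unit pairs: E ⇒* {F}.
Replace each nonterminal's rules with the union of the non-unit rules of every nonterminal it unit-derives.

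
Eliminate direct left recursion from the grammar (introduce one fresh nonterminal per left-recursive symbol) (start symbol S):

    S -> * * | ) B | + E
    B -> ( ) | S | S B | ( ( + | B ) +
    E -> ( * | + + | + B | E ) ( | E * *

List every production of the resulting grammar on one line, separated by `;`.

S -> * * | ) B | + E; B -> ( ) B' | S B' | S B B' | ( ( + B'; E -> ( * E' | + + E' | + B E'; B' -> ) + B' | eps; E' -> ) ( E' | * * E' | eps

Left recursion appears on B, E.
For B: α = {) +}, β = {( ), S, S B, ( ( +}. Rewrite as B → β B' and B' → α B' | ε.
For E: α = {) (, * *}, β = {( *, + +, + B}. Rewrite as E → β E' and E' → α E' | ε.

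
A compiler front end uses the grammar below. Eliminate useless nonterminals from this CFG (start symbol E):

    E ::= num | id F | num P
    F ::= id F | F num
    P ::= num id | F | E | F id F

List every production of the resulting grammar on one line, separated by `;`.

E ::= num | num P; P ::= num id | E

Generating nonterminals: {E, P}.
Reachable from E after that: {E, P}.
Removed useless symbols: {F} and every production mentioning them.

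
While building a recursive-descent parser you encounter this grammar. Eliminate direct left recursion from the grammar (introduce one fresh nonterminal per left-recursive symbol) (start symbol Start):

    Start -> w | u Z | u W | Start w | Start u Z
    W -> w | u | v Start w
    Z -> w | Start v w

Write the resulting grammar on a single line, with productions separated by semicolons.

Start -> w Start1 | u Z Start1 | u W Start1; W -> w | u | v Start w; Z -> w | Start v w; Start1 -> w Start1 | u Z Start1 | eps

Start is directly left-recursive.
For Start: α = {w, u Z}, β = {w, u Z, u W}. Rewrite as Start → β Start1 and Start1 → α Start1 | ε.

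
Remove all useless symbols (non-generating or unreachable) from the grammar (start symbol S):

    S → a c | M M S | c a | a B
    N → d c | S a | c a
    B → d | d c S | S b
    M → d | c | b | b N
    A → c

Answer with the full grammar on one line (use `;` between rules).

Generating nonterminals: {A, B, M, N, S}.
Reachable from S after that: {B, M, N, S}.
Removed useless symbols: {A} and every production mentioning them.

S → a c | M M S | c a | a B; N → d c | S a | c a; B → d | d c S | S b; M → d | c | b | b N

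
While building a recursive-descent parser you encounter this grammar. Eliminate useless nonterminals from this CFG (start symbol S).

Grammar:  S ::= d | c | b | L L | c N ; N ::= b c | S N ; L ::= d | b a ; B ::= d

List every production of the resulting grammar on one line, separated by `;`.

S ::= d | c | b | L L | c N; N ::= b c | S N; L ::= d | b a

Generating nonterminals: {B, L, N, S}.
Reachable from S after that: {L, N, S}.
Removed useless symbols: {B} and every production mentioning them.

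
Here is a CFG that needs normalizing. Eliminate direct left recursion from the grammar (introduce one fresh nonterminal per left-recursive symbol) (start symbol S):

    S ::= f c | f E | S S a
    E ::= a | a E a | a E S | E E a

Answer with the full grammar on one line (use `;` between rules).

S ::= f c S' | f E S'; E ::= a E' | a E a E' | a E S E'; S' ::= S a S' | ε; E' ::= E a E' | ε

Directly left-recursive nonterminals: S, E.
For S: α = {S a}, β = {f c, f E}. Rewrite as S → β S' and S' → α S' | ε.
For E: α = {E a}, β = {a, a E a, a E S}. Rewrite as E → β E' and E' → α E' | ε.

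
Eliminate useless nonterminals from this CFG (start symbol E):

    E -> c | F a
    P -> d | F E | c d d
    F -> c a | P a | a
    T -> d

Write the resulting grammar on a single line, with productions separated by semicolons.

E -> c | F a; P -> d | F E | c d d; F -> c a | P a | a

Generating nonterminals: {E, F, P, T}.
Reachable from E after that: {E, F, P}.
Removed useless symbols: {T} and every production mentioning them.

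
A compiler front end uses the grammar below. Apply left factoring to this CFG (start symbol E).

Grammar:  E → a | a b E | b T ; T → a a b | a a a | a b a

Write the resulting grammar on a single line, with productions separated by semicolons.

E → b T | a E'; T → a T'; E' → ε | b E; T' → b a | a T''; T'' → b | a

E has alternatives sharing prefix 'a': factor to E → a E' with E' → ε | b E.
T has alternatives sharing prefix 'a': factor to T → a T' with T' → a b | a a | b a.
T' has alternatives sharing prefix 'a': factor to T' → a T'' with T'' → b | a.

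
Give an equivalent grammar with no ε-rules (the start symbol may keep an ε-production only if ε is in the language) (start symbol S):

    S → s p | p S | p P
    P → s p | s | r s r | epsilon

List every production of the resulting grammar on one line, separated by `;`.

S → s p | p S | p P | p; P → s p | s | r s r

The nullable symbols are {P}.
ε ∉ L(G), so no ε-production is kept.
For each production, add variants omitting each subset of nullable occurrences: S → p P gives p P | p.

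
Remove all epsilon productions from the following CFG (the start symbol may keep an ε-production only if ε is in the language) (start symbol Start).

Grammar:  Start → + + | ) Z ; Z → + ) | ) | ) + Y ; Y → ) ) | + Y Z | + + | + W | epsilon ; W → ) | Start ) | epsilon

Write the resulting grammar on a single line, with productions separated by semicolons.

Start → + + | ) Z; Z → + ) | ) | ) + Y | ) +; Y → ) ) | + Y Z | + Z | + + | + W | +; W → ) | Start )

The nullable symbols are {W, Y}.
ε ∉ L(G), so no ε-production is kept.
Expand every rule over subsets of its nullable positions: Z → ) + Y gives ) + Y | ) +. Y → + Y Z gives + Y Z | + Z. Y → + W gives + W | +.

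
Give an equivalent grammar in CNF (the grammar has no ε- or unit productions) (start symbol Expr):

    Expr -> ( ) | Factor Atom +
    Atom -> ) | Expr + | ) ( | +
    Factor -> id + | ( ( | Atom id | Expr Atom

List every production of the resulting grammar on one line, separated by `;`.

Expr -> X1 X2 | Factor Y1; Atom -> ) | Expr X3 | X2 X1 | +; Factor -> X4 X3 | X1 X1 | Atom X4 | Expr Atom; X1 -> (; X2 -> ); X3 -> +; X4 -> id; Y1 -> Atom X3

Introduce a nonterminal for each terminal appearing in a rule of length ≥ 2: X1 → (, X2 → ), X3 → +, X4 → id.
Binarize each right-hand side of length ≥ 3 by chaining fresh nonterminals (Y1, Y2, …): affected rules were Expr → Factor Atom X3.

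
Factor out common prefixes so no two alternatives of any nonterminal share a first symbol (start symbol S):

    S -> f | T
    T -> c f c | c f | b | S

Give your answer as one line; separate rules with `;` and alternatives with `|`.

T has alternatives sharing prefix 'c f': factor to T → c f T' with T' → c | ε.

S -> f | T; T -> b | S | c f T'; T' -> c | ε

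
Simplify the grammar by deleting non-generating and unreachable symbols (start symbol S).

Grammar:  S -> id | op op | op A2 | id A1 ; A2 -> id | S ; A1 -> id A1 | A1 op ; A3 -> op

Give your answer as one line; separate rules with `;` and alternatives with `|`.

S -> id | op op | op A2; A2 -> id | S

Generating nonterminals: {A2, A3, S}.
Reachable from S after that: {A2, S}.
Removed useless symbols: {A1, A3} and every production mentioning them.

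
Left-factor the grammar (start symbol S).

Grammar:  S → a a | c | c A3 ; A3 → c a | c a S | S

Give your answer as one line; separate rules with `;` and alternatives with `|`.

S has alternatives sharing prefix 'c': factor to S → c S' with S' → ε | A3.
A3 has alternatives sharing prefix 'c a': factor to A3 → c a A3' with A3' → ε | S.

S → a a | c S'; A3 → S | c a A3'; S' → eps | A3; A3' → eps | S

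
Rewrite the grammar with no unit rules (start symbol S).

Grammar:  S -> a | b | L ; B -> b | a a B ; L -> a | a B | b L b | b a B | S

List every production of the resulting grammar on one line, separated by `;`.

Unit pairs: L ⇒* {S}; S ⇒* {L}.
For each unit pair (A, B), copy every non-unit production of B to A, then drop all unit productions.

S -> a | a B | b L b | b a B | b; B -> b | a a B; L -> a | a B | b L b | b a B | b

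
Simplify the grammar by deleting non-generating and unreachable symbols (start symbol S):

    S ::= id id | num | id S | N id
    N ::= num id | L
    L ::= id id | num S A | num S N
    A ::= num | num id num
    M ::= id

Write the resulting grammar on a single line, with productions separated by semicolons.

S ::= id id | num | id S | N id; N ::= num id | L; L ::= id id | num S A | num S N; A ::= num | num id num

Generating nonterminals: {A, L, M, N, S}.
Reachable from S after that: {A, L, N, S}.
Removed useless symbols: {M} and every production mentioning them.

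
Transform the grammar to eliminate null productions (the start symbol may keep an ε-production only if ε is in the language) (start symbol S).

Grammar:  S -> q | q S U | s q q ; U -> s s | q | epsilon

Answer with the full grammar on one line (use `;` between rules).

The nullable symbols are {U}.
ε ∉ L(G), so no ε-production is kept.
For each production, add variants omitting each subset of nullable occurrences: S → q S U gives q S U | q S.

S -> q | q S U | q S | s q q; U -> s s | q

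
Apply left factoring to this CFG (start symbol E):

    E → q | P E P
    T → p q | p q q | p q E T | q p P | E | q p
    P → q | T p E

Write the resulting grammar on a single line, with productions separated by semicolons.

E → q | P E P; T → E | p q T' | q p T''; P → q | T p E; T' → ε | q | E T; T'' → P | ε

T has alternatives sharing prefix 'p q': factor to T → p q T' with T' → ε | q | E T.
T has alternatives sharing prefix 'q p': factor to T → q p T'' with T'' → P | ε.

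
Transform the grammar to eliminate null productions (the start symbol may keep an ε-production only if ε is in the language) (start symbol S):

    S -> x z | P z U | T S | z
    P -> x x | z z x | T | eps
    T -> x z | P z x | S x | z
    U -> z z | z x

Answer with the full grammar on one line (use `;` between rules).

Nullable set = {P}.
ε ∉ L(G), so no ε-production is kept.
Expand every rule over subsets of its nullable positions: S → P z U gives P z U | z U. T → P z x gives P z x | z x.

S -> x z | P z U | z U | T S | z; P -> x x | z z x | T; T -> x z | P z x | z x | S x | z; U -> z z | z x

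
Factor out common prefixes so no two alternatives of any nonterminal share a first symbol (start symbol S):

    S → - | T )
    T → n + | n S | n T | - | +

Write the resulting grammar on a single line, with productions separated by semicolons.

S → - | T ); T → - | + | n T'; T' → + | S | T

T has alternatives sharing prefix 'n': factor to T → n T' with T' → + | S | T.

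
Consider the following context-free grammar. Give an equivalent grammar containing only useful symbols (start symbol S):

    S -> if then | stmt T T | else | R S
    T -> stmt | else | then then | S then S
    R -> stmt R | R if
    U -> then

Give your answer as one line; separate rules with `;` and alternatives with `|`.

Generating nonterminals: {S, T, U}.
Reachable from S after that: {S, T}.
Removed useless symbols: {R, U} and every production mentioning them.

S -> if then | stmt T T | else; T -> stmt | else | then then | S then S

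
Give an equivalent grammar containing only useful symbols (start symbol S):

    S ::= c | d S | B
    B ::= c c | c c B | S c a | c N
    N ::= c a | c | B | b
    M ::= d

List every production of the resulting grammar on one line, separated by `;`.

Generating nonterminals: {B, M, N, S}.
Reachable from S after that: {B, N, S}.
Removed useless symbols: {M} and every production mentioning them.

S ::= c | d S | B; B ::= c c | c c B | S c a | c N; N ::= c a | c | B | b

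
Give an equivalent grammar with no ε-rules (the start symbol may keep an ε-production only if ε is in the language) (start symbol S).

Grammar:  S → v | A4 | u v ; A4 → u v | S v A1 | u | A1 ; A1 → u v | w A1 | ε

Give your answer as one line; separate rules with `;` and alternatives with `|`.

The nullable symbols are {A1, A4, S}.
ε ∈ L(G) since S is nullable, so keep S → ε.
Expand every rule over subsets of its nullable positions: A4 → S v A1 gives S v A1 | S v | v A1 | v. A1 → w A1 gives w A1 | w.

S → v | A4 | u v | ε; A4 → u v | S v A1 | S v | v A1 | v | u | A1; A1 → u v | w A1 | w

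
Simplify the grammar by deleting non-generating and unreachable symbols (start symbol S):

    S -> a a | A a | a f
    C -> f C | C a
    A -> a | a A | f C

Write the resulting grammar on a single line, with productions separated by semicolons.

S -> a a | A a | a f; A -> a | a A

Generating nonterminals: {A, S}.
Reachable from S after that: {A, S}.
Removed useless symbols: {C} and every production mentioning them.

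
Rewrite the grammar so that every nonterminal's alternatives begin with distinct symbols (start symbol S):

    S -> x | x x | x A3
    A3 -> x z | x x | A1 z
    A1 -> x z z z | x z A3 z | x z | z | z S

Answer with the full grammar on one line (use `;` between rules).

S -> x S'; A3 -> A1 z | x A3'; A1 -> x z A1' | z A1''; S' -> epsilon | x | A3; A3' -> z | x; A1' -> z z | A3 z | epsilon; A1'' -> epsilon | S

S has alternatives sharing prefix 'x': factor to S → x S' with S' → ε | x | A3.
A3 has alternatives sharing prefix 'x': factor to A3 → x A3' with A3' → z | x.
A1 has alternatives sharing prefix 'x z': factor to A1 → x z A1' with A1' → z z | A3 z | ε.
A1 has alternatives sharing prefix 'z': factor to A1 → z A1'' with A1'' → ε | S.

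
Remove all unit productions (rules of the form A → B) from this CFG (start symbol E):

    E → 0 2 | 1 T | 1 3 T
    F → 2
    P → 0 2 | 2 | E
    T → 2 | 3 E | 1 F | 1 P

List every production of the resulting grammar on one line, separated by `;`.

E → 0 2 | 1 T | 1 3 T; F → 2; P → 0 2 | 1 T | 1 3 T | 2; T → 2 | 3 E | 1 F | 1 P

Unit pairs: P ⇒* {E}.
For each unit pair (A, B), copy every non-unit production of B to A, then drop all unit productions.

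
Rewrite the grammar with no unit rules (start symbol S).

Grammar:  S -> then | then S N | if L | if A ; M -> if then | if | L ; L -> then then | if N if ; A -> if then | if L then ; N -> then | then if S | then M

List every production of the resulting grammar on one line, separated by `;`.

S -> then | then S N | if L | if A; M -> then then | if N if | if then | if; L -> then then | if N if; A -> if then | if L then; N -> then | then if S | then M

Unit pairs: M ⇒* {L}.
Replace each nonterminal's rules with the union of the non-unit rules of every nonterminal it unit-derives.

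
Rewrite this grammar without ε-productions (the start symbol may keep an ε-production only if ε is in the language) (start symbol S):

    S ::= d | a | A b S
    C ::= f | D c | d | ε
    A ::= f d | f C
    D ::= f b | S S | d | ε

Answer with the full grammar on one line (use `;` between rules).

The nullable symbols are {C, D}.
ε ∉ L(G), so no ε-production is kept.
Expand every rule over subsets of its nullable positions: C → D c gives D c | c. A → f C gives f C | f.

S ::= d | a | A b S; C ::= f | D c | c | d; A ::= f d | f C | f; D ::= f b | S S | d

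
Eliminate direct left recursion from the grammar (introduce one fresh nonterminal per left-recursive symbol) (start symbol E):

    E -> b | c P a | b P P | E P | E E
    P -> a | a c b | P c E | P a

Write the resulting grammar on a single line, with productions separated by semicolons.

E -> b E' | c P a E' | b P P E'; P -> a P' | a c b P'; E' -> P E' | E E' | ε; P' -> c E P' | a P' | ε

Left recursion appears on E, P.
For E: α = {P, E}, β = {b, c P a, b P P}. Rewrite as E → β E' and E' → α E' | ε.
For P: α = {c E, a}, β = {a, a c b}. Rewrite as P → β P' and P' → α P' | ε.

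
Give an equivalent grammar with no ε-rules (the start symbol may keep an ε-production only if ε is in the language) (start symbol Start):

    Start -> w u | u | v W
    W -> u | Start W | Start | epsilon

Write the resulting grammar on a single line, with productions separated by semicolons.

Start -> w u | u | v W | v; W -> u | Start W | Start

Nullable set = {W}.
ε ∉ L(G), so no ε-production is kept.
Add the nullable-subset variants: Start → v W gives v W | v. W → Start W gives Start W | Start.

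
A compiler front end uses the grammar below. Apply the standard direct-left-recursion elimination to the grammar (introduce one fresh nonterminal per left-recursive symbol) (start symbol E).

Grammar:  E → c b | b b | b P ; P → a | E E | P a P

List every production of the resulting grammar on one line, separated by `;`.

P is directly left-recursive.
For P: α = {a P}, β = {a, E E}. Rewrite as P → β P' and P' → α P' | ε.

E → c b | b b | b P; P → a P' | E E P'; P' → a P P' | ε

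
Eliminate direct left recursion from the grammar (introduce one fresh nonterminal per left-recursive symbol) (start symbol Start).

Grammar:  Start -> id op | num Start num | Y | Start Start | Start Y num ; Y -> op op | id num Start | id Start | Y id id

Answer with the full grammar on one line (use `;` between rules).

Start -> id op Start1 | num Start num Start1 | Y Start1; Y -> op op Y1 | id num Start Y1 | id Start Y1; Start1 -> Start Start1 | Y num Start1 | epsilon; Y1 -> id id Y1 | epsilon

Left recursion appears on Start, Y.
For Start: α = {Start, Y num}, β = {id op, num Start num, Y}. Rewrite as Start → β Start1 and Start1 → α Start1 | ε.
For Y: α = {id id}, β = {op op, id num Start, id Start}. Rewrite as Y → β Y1 and Y1 → α Y1 | ε.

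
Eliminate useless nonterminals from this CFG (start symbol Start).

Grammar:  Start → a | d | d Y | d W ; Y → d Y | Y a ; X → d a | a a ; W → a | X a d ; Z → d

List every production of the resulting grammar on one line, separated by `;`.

Start → a | d | d W; X → d a | a a; W → a | X a d

Generating nonterminals: {Start, W, X, Z}.
Reachable from Start after that: {Start, W, X}.
Removed useless symbols: {Y, Z} and every production mentioning them.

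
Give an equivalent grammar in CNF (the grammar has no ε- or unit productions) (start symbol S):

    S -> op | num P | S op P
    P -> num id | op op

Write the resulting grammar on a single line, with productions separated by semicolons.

Introduce a nonterminal for each terminal appearing in a rule of length ≥ 2: X1 → num, X2 → op, X3 → id.
Binarize each right-hand side of length ≥ 3 by chaining fresh nonterminals (Y1, Y2, …): affected rules were S → S X2 P.

S -> op | X1 P | S Y1; P -> X1 X3 | X2 X2; X1 -> num; X2 -> op; X3 -> id; Y1 -> X2 P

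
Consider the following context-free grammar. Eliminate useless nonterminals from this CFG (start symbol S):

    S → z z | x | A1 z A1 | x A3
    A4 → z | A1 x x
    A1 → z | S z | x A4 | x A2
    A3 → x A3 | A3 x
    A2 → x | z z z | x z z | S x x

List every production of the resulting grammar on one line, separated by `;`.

Generating nonterminals: {A1, A2, A4, S}.
Reachable from S after that: {A1, A2, A4, S}.
Removed useless symbols: {A3} and every production mentioning them.

S → z z | x | A1 z A1; A4 → z | A1 x x; A1 → z | S z | x A4 | x A2; A2 → x | z z z | x z z | S x x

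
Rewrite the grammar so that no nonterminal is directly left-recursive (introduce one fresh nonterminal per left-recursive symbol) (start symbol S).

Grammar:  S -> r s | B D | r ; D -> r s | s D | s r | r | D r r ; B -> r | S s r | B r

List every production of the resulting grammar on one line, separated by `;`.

S -> r s | B D | r; D -> r s D' | s D D' | s r D' | r D'; B -> r B' | S s r B'; D' -> r r D' | eps; B' -> r B' | eps

Left recursion appears on D, B.
For D: α = {r r}, β = {r s, s D, s r, r}. Rewrite as D → β D' and D' → α D' | ε.
For B: α = {r}, β = {r, S s r}. Rewrite as B → β B' and B' → α B' | ε.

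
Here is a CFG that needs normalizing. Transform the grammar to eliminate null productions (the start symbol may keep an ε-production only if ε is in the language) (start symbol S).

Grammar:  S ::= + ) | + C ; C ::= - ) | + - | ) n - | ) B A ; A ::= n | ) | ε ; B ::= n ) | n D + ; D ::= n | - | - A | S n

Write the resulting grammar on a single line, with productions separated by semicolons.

Nullable nonterminals: {A}.
ε ∉ L(G), so no ε-production is kept.
For each production, add variants omitting each subset of nullable occurrences: C → ) B A gives ) B A | ) B.

S ::= + ) | + C; C ::= - ) | + - | ) n - | ) B A | ) B; A ::= n | ); B ::= n ) | n D +; D ::= n | - | - A | S n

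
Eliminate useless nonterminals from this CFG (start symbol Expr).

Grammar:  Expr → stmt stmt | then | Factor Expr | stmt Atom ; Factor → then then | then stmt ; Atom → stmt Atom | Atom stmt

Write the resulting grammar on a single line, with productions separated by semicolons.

Generating nonterminals: {Expr, Factor}.
Reachable from Expr after that: {Expr, Factor}.
Removed useless symbols: {Atom} and every production mentioning them.

Expr → stmt stmt | then | Factor Expr; Factor → then then | then stmt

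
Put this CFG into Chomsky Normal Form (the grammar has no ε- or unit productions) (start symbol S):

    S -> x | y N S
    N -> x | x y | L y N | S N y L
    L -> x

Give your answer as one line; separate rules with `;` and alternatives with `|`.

Introduce a nonterminal for each terminal appearing in a rule of length ≥ 2: X1 → y, X2 → x.
Binarize each right-hand side of length ≥ 3 by chaining fresh nonterminals (Y1, Y2, …): affected rules were S → X1 N S; N → L X1 N; N → S N X1 L.

S -> x | X1 Y1; N -> x | X2 X1 | L Y2 | S Y3; L -> x; X1 -> y; X2 -> x; Y1 -> N S; Y2 -> X1 N; Y3 -> N Y4; Y4 -> X1 L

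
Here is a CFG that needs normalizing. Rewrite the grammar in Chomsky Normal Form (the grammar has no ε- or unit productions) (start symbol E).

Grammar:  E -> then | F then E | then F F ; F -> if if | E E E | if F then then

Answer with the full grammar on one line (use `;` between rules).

E -> then | F Y1 | X1 Y2; F -> X2 X2 | E Y3 | X2 Y4; X1 -> then; X2 -> if; Y1 -> X1 E; Y2 -> F F; Y3 -> E E; Y4 -> F Y5; Y5 -> X1 X1

Introduce a nonterminal for each terminal appearing in a rule of length ≥ 2: X1 → then, X2 → if.
Binarize each right-hand side of length ≥ 3 by chaining fresh nonterminals (Y1, Y2, …): affected rules were E → F X1 E; E → X1 F F; F → E E E; F → X2 F X1 X1.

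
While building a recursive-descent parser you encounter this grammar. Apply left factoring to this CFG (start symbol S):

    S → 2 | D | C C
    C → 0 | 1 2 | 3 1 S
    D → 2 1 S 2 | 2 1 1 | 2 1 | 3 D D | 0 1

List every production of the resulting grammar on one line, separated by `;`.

D has alternatives sharing prefix '2 1': factor to D → 2 1 D' with D' → S 2 | 1 | ε.

S → 2 | D | C C; C → 0 | 1 2 | 3 1 S; D → 3 D D | 0 1 | 2 1 D'; D' → S 2 | 1 | ε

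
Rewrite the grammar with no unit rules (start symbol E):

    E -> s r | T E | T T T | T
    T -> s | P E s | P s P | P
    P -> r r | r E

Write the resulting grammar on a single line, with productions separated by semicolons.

E -> s r | T E | T T T | r r | r E | s | P E s | P s P; T -> r r | r E | s | P E s | P s P; P -> r r | r E

Unit pairs: E ⇒* {P, T}; T ⇒* {P}.
For each unit pair (A, B), copy every non-unit production of B to A, then drop all unit productions.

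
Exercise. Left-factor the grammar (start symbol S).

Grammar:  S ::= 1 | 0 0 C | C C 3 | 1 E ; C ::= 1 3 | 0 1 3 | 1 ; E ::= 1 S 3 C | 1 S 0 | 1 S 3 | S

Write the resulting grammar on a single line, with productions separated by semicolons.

S ::= 0 0 C | C C 3 | 1 S'; C ::= 0 1 3 | 1 C'; E ::= S | 1 S E'; S' ::= eps | E; C' ::= 3 | eps; E' ::= 0 | 3 E''; E'' ::= C | eps

S has alternatives sharing prefix '1': factor to S → 1 S' with S' → ε | E.
C has alternatives sharing prefix '1': factor to C → 1 C' with C' → 3 | ε.
E has alternatives sharing prefix '1 S': factor to E → 1 S E' with E' → 3 C | 0 | 3.
E' has alternatives sharing prefix '3': factor to E' → 3 E'' with E'' → C | ε.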